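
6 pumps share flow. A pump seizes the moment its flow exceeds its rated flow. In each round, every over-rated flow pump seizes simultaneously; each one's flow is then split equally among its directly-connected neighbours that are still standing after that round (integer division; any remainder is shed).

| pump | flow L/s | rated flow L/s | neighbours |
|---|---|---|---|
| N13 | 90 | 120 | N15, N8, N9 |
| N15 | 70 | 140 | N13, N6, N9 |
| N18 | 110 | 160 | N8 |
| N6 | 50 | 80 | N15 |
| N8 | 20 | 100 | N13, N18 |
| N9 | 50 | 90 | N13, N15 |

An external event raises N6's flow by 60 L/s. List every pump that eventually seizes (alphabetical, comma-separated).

N13, N15, N18, N6, N8, N9

Round 1 — N6 at 110 > 80. N6 seizes.
  N6 sheds 110 L/s to N15: 110 each.
    N15: 70+110 = 180 > 140
Round 2 — N15 seizes.
  N15 sheds 180 L/s to N13, N9: 90 each.
    N13: 90+90 = 180 > 120
    N9: 50+90 = 140 > 90
Round 3 — N13, N9 seize.
  N13 sheds 180 L/s to N8: 180 each.
    N8: 20+180 = 200 > 100
  N9 sheds 140 L/s: no online neighbours, lost.
Round 4 — N8 seizes.
  N8 sheds 200 L/s to N18: 200 each.
    N18: 110+200 = 310 > 160
Round 5 — N18 seizes.
  N18 sheds 310 L/s: no online neighbours, lost.
No further seizures.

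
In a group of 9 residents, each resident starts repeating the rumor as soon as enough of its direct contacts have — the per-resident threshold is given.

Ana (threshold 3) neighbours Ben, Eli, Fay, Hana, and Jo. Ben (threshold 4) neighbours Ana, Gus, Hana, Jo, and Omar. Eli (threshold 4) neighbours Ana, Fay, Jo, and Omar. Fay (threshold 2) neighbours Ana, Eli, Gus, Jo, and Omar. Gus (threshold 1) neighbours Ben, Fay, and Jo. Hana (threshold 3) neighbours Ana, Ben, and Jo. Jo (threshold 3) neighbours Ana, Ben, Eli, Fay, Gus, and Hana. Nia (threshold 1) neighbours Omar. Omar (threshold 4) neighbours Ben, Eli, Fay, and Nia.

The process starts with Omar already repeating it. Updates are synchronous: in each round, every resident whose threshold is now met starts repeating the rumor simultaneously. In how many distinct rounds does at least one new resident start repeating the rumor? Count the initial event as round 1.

Round 1 — Omar starts repeating the rumor (initial).
Round 2 — checking thresholds:
  Ben: 1 of 5 neighbours < 4, below threshold.
  Eli: 1 of 4 neighbours < 4, below threshold.
  Fay: 1 of 5 neighbours < 2, below threshold.
  Nia: 1 of 1 neighbours ≥ 1, starts repeating the rumor.
Round 3 — no new spreads; cascade stops.

2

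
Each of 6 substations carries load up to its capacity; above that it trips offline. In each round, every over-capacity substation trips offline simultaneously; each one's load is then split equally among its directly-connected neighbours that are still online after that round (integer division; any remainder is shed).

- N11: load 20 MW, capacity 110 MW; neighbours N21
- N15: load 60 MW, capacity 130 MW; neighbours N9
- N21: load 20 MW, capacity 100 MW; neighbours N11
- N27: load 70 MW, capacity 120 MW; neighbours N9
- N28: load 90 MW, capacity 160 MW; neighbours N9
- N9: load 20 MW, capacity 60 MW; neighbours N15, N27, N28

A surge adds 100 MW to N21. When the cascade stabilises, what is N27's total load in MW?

70

Round 1 — N21 at 120 > 100. N21 trips offline.
  N21 sheds 120 MW to N11: 120 each.
    N11: 20+120 = 140 > 110
Round 2 — N11 trips offline.
  N11 sheds 140 MW: no online neighbours, lost.
No further trips.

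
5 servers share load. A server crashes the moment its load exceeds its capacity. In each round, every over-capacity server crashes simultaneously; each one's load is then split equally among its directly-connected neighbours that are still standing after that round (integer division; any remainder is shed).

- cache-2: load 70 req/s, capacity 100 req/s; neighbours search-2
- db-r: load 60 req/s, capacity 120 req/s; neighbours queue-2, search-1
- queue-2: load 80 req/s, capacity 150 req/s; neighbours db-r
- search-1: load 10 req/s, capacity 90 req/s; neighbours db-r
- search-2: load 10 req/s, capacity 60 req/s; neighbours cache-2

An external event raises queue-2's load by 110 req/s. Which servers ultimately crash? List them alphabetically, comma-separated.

db-r, queue-2, search-1

Round 1 — queue-2 at 190 > 150. queue-2 crashes.
  queue-2 sheds 190 req/s to db-r: 190 each.
    db-r: 60+190 = 250 > 120
Round 2 — db-r crashes.
  db-r sheds 250 req/s to search-1: 250 each.
    search-1: 10+250 = 260 > 90
Round 3 — search-1 crashes.
  search-1 sheds 260 req/s: no online neighbours, lost.
No further crashes.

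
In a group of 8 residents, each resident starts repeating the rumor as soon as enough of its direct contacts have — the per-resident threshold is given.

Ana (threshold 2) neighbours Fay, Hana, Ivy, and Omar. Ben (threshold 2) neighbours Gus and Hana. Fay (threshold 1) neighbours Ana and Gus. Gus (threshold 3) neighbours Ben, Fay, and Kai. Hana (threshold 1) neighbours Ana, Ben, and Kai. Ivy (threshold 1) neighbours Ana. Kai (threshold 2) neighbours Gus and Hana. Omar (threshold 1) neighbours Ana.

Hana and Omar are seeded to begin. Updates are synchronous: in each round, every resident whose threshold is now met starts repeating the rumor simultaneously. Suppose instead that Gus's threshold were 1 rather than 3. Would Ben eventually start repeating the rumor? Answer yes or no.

With Gus's threshold at 1:
Round 1 — Hana, Omar start repeating the rumor (initial).
Round 2 — checking thresholds:
  Ana: 2 of 4 neighbours ≥ 2, starts repeating the rumor.
  Ben: 1 of 2 neighbours < 2, not yet.
  Kai: 1 of 2 neighbours < 2, not yet.
Round 3 — checking thresholds:
  Ben: 1 of 2 neighbours < 2, not yet.
  Fay: 1 of 2 neighbours ≥ 1, starts repeating the rumor.
  Ivy: 1 of 1 neighbours ≥ 1, starts repeating the rumor.
  Kai: 1 of 2 neighbours < 2, not yet.
Round 4 — checking thresholds:
  Ben: 1 of 2 neighbours < 2, not yet.
  Gus: 1 of 3 neighbours ≥ 1, starts repeating the rumor.
  Kai: 1 of 2 neighbours < 2, not yet.
Round 5 — checking thresholds:
  Ben: 2 of 2 neighbours ≥ 2, starts repeating the rumor.
  Kai: 2 of 2 neighbours ≥ 2, starts repeating the rumor.
Round 6 — no new spreads; cascade stops.

yes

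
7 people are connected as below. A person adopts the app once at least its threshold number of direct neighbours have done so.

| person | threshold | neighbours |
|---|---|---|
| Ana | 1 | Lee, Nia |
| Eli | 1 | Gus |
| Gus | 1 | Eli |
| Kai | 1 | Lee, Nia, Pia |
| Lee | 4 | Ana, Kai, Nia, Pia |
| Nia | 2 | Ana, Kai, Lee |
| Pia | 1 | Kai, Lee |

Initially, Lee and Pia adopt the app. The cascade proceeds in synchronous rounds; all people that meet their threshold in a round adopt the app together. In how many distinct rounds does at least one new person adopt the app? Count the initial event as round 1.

Round 1 — Lee, Pia adopt the app (initial).
Round 2 — checking thresholds:
  Ana: 1 of 2 neighbours ≥ 1, adopts the app.
  Kai: 2 of 3 neighbours ≥ 1, adopts the app.
  Nia: 1 of 3 neighbours < 2, not yet.
Round 3 — checking thresholds:
  Nia: 3 of 3 neighbours ≥ 2, adopts the app.
Round 4 — no new adoptions; cascade stops.

3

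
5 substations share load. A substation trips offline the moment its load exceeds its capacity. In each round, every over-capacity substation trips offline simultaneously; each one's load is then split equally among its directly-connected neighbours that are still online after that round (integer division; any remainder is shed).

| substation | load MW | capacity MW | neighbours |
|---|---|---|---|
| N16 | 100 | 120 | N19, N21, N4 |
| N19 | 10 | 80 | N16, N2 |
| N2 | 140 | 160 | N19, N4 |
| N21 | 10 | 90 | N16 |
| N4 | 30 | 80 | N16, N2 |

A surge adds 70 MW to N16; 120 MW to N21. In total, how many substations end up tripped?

5

Round 1 — N16 at 170 > 120; N21 at 130 > 90. N16, N21 trip offline.
  N16 sheds 170 MW to N19, N4: 85 each.
    N19: 10+85 = 95 > 80
    N4: 30+85 = 115 > 80
  N21 sheds 130 MW: no online neighbours, lost.
Round 2 — N19, N4 trip offline.
  N19 sheds 95 MW to N2: 95 each.
    N2: 140+95 = 235 > 160
  N4 sheds 115 MW to N2: 115 each.
    N2: 235+115 = 350 > 160
Round 3 — N2 trips offline.
  N2 sheds 350 MW: no online neighbours, lost.
No further trips.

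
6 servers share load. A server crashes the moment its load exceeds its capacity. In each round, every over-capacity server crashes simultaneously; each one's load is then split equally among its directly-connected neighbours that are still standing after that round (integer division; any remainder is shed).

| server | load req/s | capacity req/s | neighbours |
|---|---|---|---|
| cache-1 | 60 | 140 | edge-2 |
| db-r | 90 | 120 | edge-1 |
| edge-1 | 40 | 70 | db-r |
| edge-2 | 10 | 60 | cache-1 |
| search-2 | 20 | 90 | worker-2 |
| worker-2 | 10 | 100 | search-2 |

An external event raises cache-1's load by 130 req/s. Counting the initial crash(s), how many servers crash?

2

Round 1 — cache-1 at 190 > 140. cache-1 crashes.
  cache-1 sheds 190 req/s to edge-2: 190 each.
    edge-2: 10+190 = 200 > 60
Round 2 — edge-2 crashes.
  edge-2 sheds 200 req/s: no online neighbours, lost.
No further crashes.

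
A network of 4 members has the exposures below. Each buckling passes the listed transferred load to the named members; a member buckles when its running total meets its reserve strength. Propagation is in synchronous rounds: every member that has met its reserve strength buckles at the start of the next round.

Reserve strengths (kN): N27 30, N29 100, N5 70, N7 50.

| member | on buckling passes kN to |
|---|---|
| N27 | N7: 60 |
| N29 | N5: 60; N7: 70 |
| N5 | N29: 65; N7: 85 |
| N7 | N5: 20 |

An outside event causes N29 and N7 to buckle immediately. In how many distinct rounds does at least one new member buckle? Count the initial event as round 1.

2

Round 1 — N29, N7 buckle (initial).
  N5: +60+20 → 80 ≥ 70
Round 2 — N5 buckles.
No further bucklings.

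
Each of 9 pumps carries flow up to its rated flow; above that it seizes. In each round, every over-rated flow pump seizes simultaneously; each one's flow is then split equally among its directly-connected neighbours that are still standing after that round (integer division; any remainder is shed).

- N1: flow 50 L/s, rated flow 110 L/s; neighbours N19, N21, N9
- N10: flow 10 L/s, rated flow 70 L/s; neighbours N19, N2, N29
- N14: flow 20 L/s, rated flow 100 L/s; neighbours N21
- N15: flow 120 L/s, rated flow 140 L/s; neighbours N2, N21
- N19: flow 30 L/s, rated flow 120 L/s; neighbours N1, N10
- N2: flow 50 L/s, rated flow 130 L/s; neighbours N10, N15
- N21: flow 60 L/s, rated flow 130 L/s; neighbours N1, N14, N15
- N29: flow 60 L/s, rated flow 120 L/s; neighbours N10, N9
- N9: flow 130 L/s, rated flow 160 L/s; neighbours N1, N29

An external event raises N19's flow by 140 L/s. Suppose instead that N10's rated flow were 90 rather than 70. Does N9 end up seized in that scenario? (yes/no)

yes

With N10's rated flow at 90:
Round 1 — N19 at 170 > 120. N19 seizes.
  N19 sheds 170 L/s to N1, N10: 85 each.
    N1: 50+85 = 135 > 110
    N10: 10+85 = 95 > 90
Round 2 — N1, N10 seize.
  N1 sheds 135 L/s to N21, N9: 67 each (1 lost).
    N21: 60+67 = 127 ≤ 130
    N9: 130+67 = 197 > 160
  N10 sheds 95 L/s to N2, N29: 47 each (1 lost).
    N2: 50+47 = 97 ≤ 130
    N29: 60+47 = 107 ≤ 120
Round 3 — N9 seizes.
  N9 sheds 197 L/s to N29: 197 each.
    N29: 107+197 = 304 > 120
Round 4 — N29 seizes.
  N29 sheds 304 L/s: no online neighbours, lost.
No further seizures.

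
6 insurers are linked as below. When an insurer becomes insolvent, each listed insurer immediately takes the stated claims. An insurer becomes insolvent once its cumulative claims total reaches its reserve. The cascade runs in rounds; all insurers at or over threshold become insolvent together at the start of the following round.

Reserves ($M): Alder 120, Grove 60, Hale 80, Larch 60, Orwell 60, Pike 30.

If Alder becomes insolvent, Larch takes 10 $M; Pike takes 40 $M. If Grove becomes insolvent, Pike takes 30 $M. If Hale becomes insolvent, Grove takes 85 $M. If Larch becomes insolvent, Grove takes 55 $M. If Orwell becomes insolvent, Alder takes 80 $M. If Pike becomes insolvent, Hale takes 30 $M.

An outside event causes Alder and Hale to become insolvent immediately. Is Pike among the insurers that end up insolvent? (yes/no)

yes

Round 1 — Alder, Hale become insolvent (initial).
  Grove: +85 → 85 ≥ 60
  Larch: +10 → 10 < 60
  Pike: +40 → 40 ≥ 30
Round 2 — Grove, Pike become insolvent.
No further insolvencies.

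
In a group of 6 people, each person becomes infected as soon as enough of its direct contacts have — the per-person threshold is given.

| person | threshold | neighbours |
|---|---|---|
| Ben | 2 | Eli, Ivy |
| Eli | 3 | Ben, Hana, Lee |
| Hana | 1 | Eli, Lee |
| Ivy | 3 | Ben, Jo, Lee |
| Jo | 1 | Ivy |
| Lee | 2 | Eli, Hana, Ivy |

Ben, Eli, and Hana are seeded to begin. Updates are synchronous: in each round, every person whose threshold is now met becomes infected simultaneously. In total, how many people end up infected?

4

Round 1 — Ben, Eli, Hana become infected (initial).
Round 2 — checking thresholds:
  Ivy: 1 of 3 neighbours < 3, below threshold.
  Lee: 2 of 3 neighbours ≥ 2, becomes infected.
Round 3 — no new infections; cascade stops.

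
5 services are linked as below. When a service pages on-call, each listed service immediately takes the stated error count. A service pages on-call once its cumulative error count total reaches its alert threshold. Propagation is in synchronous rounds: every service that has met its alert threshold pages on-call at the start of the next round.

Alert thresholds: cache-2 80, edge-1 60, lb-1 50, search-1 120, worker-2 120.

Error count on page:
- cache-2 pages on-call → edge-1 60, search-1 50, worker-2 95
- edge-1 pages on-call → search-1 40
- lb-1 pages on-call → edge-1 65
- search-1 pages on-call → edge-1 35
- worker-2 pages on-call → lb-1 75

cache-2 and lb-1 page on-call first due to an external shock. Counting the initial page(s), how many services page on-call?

3

Round 1 — cache-2, lb-1 page on-call (initial).
  edge-1: +60+65 → 125 ≥ 60
  search-1: +50 → 50 < 120
  worker-2: +95 → 95 < 120
Round 2 — edge-1 pages on-call.
  search-1: +40 → 90 < 120
No further pages.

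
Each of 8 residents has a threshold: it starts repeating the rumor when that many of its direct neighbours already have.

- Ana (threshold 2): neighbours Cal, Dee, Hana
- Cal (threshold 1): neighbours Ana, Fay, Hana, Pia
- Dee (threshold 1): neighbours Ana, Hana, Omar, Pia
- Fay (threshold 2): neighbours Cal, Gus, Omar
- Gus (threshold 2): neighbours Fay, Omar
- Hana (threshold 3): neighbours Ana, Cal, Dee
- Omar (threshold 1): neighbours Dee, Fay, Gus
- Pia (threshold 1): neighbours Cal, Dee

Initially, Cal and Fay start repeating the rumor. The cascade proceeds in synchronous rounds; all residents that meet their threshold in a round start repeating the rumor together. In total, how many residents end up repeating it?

Round 1 — Cal, Fay start repeating the rumor (initial).
Round 2 — checking thresholds:
  Ana: 1 of 3 neighbours < 2, below threshold.
  Gus: 1 of 2 neighbours < 2, below threshold.
  Hana: 1 of 3 neighbours < 3, below threshold.
  Omar: 1 of 3 neighbours ≥ 1, starts repeating the rumor.
  Pia: 1 of 2 neighbours ≥ 1, starts repeating the rumor.
Round 3 — checking thresholds:
  Ana: 1 of 3 neighbours < 2, below threshold.
  Dee: 2 of 4 neighbours ≥ 1, starts repeating the rumor.
  Gus: 2 of 2 neighbours ≥ 2, starts repeating the rumor.
  Hana: 1 of 3 neighbours < 3, below threshold.
Round 4 — checking thresholds:
  Ana: 2 of 3 neighbours ≥ 2, starts repeating the rumor.
  Hana: 2 of 3 neighbours < 3, below threshold.
Round 5 — checking thresholds:
  Hana: 3 of 3 neighbours ≥ 3, starts repeating the rumor.
Round 6 — no new spreads; cascade stops.

8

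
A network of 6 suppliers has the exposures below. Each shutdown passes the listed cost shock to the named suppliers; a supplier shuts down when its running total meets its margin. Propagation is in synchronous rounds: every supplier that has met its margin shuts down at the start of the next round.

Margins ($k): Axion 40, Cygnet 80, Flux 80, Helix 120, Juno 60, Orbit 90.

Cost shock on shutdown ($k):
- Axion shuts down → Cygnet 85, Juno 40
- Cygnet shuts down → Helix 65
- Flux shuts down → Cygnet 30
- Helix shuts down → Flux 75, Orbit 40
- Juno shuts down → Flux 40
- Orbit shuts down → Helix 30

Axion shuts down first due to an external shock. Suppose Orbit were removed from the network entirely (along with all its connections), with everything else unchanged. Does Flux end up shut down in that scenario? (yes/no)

no

With Orbit removed:
Round 1 — Axion shuts down (initial).
  Cygnet: +85 → 85 ≥ 80
  Juno: +40 → 40 < 60
Round 2 — Cygnet shuts down.
  Helix: +65 → 65 < 120
No further shutdowns.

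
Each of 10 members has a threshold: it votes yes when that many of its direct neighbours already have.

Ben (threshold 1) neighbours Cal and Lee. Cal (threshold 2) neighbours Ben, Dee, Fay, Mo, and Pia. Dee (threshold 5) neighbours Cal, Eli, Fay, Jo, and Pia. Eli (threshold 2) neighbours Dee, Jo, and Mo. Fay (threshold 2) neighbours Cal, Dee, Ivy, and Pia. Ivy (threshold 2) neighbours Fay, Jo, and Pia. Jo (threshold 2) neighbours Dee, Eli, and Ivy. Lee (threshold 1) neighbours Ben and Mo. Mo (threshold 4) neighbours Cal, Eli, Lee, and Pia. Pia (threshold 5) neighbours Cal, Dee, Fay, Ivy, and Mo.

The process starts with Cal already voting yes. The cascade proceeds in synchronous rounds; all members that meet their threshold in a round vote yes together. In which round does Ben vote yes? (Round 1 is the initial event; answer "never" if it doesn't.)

Round 1 — Cal votes yes (initial).
Round 2 — checking thresholds:
  Ben: 1 of 2 neighbours ≥ 1, votes yes.
  Dee: 1 of 5 neighbours < 5, below threshold.
  Fay: 1 of 4 neighbours < 2, below threshold.
  Mo: 1 of 4 neighbours < 4, below threshold.
  Pia: 1 of 5 neighbours < 5, below threshold.
Round 3 — checking thresholds:
  Dee: 1 of 5 neighbours < 5, below threshold.
  Fay: 1 of 4 neighbours < 2, below threshold.
  Lee: 1 of 2 neighbours ≥ 1, votes yes.
  Mo: 1 of 4 neighbours < 4, below threshold.
  Pia: 1 of 5 neighbours < 5, below threshold.
Round 4 — no new yes votes; cascade stops.

2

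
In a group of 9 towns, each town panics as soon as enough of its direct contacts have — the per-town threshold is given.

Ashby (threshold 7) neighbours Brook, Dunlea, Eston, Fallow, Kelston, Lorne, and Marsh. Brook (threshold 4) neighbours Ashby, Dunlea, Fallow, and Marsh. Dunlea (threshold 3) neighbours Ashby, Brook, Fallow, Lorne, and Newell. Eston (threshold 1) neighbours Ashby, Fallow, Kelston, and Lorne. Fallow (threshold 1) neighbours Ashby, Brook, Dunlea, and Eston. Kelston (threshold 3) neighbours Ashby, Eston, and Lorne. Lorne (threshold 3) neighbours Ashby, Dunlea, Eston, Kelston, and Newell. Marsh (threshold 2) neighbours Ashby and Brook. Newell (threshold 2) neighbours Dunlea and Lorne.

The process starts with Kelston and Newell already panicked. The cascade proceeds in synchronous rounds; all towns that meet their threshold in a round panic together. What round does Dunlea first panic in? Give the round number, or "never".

4

Round 1 — Kelston, Newell panic (initial).
Round 2 — checking thresholds:
  Ashby: 1 of 7 neighbours < 7, below threshold.
  Dunlea: 1 of 5 neighbours < 3, below threshold.
  Eston: 1 of 4 neighbours ≥ 1, panics.
  Lorne: 2 of 5 neighbours < 3, below threshold.
Round 3 — checking thresholds:
  Ashby: 2 of 7 neighbours < 7, below threshold.
  Dunlea: 1 of 5 neighbours < 3, below threshold.
  Fallow: 1 of 4 neighbours ≥ 1, panics.
  Lorne: 3 of 5 neighbours ≥ 3, panics.
Round 4 — checking thresholds:
  Ashby: 4 of 7 neighbours < 7, below threshold.
  Brook: 1 of 4 neighbours < 4, below threshold.
  Dunlea: 3 of 5 neighbours ≥ 3, panics.
Round 5 — no new panics; cascade stops.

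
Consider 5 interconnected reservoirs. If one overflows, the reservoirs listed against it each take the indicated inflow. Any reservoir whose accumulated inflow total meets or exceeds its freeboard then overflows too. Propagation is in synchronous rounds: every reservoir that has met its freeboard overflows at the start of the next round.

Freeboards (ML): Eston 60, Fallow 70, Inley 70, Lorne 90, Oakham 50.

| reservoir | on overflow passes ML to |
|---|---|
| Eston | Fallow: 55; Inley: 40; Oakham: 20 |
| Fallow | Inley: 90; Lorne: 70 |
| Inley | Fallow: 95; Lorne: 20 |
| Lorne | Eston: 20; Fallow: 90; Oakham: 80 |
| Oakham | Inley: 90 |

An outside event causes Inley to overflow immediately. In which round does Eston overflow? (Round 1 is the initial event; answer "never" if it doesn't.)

Round 1 — Inley overflows (initial).
  Fallow: +95 → 95 ≥ 70
  Lorne: +20 → 20 < 90
Round 2 — Fallow overflows.
  Lorne: +70 → 90 ≥ 90
Round 3 — Lorne overflows.
  Eston: +20 → 20 < 60
  Oakham: +80 → 80 ≥ 50
Round 4 — Oakham overflows.
No further overflows.

never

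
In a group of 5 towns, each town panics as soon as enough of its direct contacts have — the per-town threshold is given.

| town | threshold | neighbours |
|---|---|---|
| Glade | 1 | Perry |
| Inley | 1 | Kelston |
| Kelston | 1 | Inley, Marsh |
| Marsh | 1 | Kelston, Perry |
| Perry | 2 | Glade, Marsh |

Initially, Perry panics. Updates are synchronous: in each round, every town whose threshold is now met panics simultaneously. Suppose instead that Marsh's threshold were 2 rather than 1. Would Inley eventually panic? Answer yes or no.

With Marsh's threshold at 2:
Round 1 — Perry panics (initial).
Round 2 — checking thresholds:
  Glade: 1 of 1 neighbours ≥ 1, panics.
  Marsh: 1 of 2 neighbours < 2, holds.
Round 3 — no new panics; cascade stops.

no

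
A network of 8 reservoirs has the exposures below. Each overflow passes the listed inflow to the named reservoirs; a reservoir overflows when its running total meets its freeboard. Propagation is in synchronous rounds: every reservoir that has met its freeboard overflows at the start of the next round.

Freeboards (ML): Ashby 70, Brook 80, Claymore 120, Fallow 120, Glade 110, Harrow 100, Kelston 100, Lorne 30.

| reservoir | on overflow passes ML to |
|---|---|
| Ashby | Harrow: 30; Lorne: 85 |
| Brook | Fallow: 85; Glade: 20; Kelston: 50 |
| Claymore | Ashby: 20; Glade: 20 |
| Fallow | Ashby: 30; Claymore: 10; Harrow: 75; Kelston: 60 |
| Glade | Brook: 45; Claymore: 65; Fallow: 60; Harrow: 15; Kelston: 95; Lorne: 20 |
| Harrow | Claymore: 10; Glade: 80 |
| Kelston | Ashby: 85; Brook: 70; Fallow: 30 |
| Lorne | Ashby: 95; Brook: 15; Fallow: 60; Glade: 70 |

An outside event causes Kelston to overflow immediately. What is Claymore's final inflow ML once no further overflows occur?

Round 1 — Kelston overflows (initial).
  Ashby: +85 → 85 ≥ 70
  Brook: +70 → 70 < 80
  Fallow: +30 → 30 < 120
Round 2 — Ashby overflows.
  Harrow: +30 → 30 < 100
  Lorne: +85 → 85 ≥ 30
Round 3 — Lorne overflows.
  Brook: +15 → 85 ≥ 80
  Fallow: +60 → 90 < 120
  Glade: +70 → 70 < 110
Round 4 — Brook overflows.
  Fallow: +85 → 175 ≥ 120
  Glade: +20 → 90 < 110
Round 5 — Fallow overflows.
  Claymore: +10 → 10 < 120
  Harrow: +75 → 105 ≥ 100
Round 6 — Harrow overflows.
  Claymore: +10 → 20 < 120
  Glade: +80 → 170 ≥ 110
Round 7 — Glade overflows.
  Claymore: +65 → 85 < 120
No further overflows.

85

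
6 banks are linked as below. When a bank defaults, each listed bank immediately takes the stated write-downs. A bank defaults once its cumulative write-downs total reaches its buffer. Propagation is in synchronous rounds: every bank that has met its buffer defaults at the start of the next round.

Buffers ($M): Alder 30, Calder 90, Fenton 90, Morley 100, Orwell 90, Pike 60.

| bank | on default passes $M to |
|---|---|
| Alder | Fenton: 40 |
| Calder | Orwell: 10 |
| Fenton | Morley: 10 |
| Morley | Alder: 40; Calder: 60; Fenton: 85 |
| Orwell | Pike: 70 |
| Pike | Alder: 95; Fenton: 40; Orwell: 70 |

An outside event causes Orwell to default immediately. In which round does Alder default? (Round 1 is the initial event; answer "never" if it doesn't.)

3

Round 1 — Orwell defaults (initial).
  Pike: +70 → 70 ≥ 60
Round 2 — Pike defaults.
  Alder: +95 → 95 ≥ 30
  Fenton: +40 → 40 < 90
Round 3 — Alder defaults.
  Fenton: +40 → 80 < 90
No further defaults.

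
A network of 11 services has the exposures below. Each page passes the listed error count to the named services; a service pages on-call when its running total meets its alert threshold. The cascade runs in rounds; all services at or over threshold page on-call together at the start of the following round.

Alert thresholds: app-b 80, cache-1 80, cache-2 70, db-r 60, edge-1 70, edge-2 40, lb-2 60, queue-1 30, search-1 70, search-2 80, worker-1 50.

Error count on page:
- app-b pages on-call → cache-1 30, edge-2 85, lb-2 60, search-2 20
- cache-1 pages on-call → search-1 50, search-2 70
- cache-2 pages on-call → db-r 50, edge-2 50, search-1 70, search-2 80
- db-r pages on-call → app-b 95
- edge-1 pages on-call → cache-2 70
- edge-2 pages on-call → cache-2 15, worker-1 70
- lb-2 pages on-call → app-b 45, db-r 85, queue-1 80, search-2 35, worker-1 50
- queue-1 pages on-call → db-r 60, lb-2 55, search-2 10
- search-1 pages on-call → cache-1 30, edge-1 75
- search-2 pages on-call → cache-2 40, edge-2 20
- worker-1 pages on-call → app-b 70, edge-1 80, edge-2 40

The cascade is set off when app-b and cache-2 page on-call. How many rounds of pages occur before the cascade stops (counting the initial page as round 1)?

Round 1 — app-b, cache-2 page on-call (initial).
  cache-1: +30 → 30 < 80
  db-r: +50 → 50 < 60
  edge-2: +85+50 → 135 ≥ 40
  lb-2: +60 → 60 ≥ 60
  search-1: +70 → 70 ≥ 70
  search-2: +20+80 → 100 ≥ 80
Round 2 — edge-2, lb-2, search-1, search-2 page on-call.
  cache-1: +30 → 60 < 80
  db-r: +85 → 135 ≥ 60
  edge-1: +75 → 75 ≥ 70
  queue-1: +80 → 80 ≥ 30
  worker-1: +70+50 → 120 ≥ 50
Round 3 — db-r, edge-1, queue-1, worker-1 page on-call.
No further pages.

3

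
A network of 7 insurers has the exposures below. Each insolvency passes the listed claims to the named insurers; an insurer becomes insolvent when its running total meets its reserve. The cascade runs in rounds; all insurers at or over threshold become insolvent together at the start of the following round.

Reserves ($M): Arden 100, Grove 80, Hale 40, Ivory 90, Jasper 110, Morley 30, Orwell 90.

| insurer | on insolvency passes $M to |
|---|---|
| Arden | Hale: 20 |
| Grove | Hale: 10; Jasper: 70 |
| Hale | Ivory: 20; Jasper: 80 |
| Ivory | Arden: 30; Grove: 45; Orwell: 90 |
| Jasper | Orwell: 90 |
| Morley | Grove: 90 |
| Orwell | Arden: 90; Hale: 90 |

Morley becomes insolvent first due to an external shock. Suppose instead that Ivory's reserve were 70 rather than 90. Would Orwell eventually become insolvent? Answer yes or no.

no

With Ivory's reserve at 70:
Round 1 — Morley becomes insolvent (initial).
  Grove: +90 → 90 ≥ 80
Round 2 — Grove becomes insolvent.
  Hale: +10 → 10 < 40
  Jasper: +70 → 70 < 110
No further insolvencies.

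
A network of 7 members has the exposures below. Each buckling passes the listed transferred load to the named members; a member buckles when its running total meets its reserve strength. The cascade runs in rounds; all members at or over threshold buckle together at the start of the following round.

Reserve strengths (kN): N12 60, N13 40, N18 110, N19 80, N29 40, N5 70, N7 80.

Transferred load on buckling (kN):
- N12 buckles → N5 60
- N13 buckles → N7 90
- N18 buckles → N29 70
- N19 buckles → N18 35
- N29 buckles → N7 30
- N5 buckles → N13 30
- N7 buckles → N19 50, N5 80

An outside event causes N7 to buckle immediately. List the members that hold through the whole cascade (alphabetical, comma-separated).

N12, N13, N18, N19, N29

Round 1 — N7 buckles (initial).
  N19: +50 → 50 < 80
  N5: +80 → 80 ≥ 70
Round 2 — N5 buckles.
  N13: +30 → 30 < 40
No further bucklings.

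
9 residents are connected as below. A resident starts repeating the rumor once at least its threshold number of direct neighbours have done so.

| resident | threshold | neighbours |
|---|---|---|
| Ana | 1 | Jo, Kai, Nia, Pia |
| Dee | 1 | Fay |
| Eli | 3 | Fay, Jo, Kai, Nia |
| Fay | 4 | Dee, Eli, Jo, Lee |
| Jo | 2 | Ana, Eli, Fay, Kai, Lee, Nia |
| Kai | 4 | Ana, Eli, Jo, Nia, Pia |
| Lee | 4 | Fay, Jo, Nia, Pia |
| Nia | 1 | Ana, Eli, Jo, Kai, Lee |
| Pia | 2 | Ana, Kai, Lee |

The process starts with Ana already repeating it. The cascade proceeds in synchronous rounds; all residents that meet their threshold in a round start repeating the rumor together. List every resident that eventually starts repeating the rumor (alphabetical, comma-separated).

Ana, Jo, Nia

Round 1 — Ana starts repeating the rumor (initial).
Round 2 — checking thresholds:
  Jo: 1 of 6 neighbours < 2, below threshold.
  Kai: 1 of 5 neighbours < 4, below threshold.
  Nia: 1 of 5 neighbours ≥ 1, starts repeating the rumor.
  Pia: 1 of 3 neighbours < 2, below threshold.
Round 3 — checking thresholds:
  Eli: 1 of 4 neighbours < 3, below threshold.
  Jo: 2 of 6 neighbours ≥ 2, starts repeating the rumor.
  Kai: 2 of 5 neighbours < 4, below threshold.
  Lee: 1 of 4 neighbours < 4, below threshold.
  Pia: 1 of 3 neighbours < 2, below threshold.
Round 4 — no new spreads; cascade stops.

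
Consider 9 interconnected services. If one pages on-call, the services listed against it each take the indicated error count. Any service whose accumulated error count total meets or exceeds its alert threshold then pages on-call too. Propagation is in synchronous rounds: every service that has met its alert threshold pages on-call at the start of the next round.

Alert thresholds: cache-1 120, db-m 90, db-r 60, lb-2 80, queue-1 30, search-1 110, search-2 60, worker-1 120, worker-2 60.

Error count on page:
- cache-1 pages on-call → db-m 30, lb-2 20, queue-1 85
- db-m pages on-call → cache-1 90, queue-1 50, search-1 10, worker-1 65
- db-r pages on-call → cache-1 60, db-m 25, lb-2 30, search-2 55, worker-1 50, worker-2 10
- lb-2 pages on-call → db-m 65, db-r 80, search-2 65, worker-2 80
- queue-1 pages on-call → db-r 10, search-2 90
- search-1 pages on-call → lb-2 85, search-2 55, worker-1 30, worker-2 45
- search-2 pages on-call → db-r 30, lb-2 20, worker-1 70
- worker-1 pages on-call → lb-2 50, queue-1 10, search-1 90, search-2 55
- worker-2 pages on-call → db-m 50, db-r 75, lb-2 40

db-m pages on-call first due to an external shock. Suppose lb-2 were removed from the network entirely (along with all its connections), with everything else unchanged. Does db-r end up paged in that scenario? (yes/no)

With lb-2 removed:
Round 1 — db-m pages on-call (initial).
  cache-1: +90 → 90 < 120
  queue-1: +50 → 50 ≥ 30
  search-1: +10 → 10 < 110
  worker-1: +65 → 65 < 120
Round 2 — queue-1 pages on-call.
  db-r: +10 → 10 < 60
  search-2: +90 → 90 ≥ 60
Round 3 — search-2 pages on-call.
  db-r: +30 → 40 < 60
  worker-1: +70 → 135 ≥ 120
Round 4 — worker-1 pages on-call.
  search-1: +90 → 100 < 110
No further pages.

no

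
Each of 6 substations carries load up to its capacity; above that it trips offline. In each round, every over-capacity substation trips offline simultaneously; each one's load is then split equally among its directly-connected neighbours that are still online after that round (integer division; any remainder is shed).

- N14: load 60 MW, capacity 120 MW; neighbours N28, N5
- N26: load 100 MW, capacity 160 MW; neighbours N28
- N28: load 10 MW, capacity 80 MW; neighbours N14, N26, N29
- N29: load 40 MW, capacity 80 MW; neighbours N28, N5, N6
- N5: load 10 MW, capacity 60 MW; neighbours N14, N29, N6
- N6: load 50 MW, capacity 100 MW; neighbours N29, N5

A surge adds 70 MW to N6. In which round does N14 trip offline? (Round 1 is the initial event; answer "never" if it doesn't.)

Round 1 — N6 at 120 > 100. N6 trips offline.
  N6 sheds 120 MW to N29, N5: 60 each.
    N29: 40+60 = 100 > 80
    N5: 10+60 = 70 > 60
Round 2 — N29, N5 trip offline.
  N29 sheds 100 MW to N28: 100 each.
    N28: 10+100 = 110 > 80
  N5 sheds 70 MW to N14: 70 each.
    N14: 60+70 = 130 > 120
Round 3 — N14, N28 trip offline.
  N14 sheds 130 MW: no online neighbours, lost.
  N28 sheds 110 MW to N26: 110 each.
    N26: 100+110 = 210 > 160
Round 4 — N26 trips offline.
  N26 sheds 210 MW: no online neighbours, lost.
No further trips.

3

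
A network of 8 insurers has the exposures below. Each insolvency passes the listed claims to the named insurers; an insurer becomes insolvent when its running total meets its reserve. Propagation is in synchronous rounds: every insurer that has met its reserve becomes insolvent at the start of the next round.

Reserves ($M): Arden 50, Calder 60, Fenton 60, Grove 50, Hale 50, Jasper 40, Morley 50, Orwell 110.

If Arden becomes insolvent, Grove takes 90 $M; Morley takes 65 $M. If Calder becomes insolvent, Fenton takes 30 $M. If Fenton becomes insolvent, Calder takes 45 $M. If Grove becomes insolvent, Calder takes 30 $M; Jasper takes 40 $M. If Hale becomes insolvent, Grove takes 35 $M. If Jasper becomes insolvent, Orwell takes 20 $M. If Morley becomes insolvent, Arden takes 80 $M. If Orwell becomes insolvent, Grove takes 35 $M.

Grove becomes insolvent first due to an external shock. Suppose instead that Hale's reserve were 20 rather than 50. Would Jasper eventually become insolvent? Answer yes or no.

With Hale's reserve at 20:
Round 1 — Grove becomes insolvent (initial).
  Calder: +30 → 30 < 60
  Jasper: +40 → 40 ≥ 40
Round 2 — Jasper becomes insolvent.
  Orwell: +20 → 20 < 110
No further insolvencies.

yes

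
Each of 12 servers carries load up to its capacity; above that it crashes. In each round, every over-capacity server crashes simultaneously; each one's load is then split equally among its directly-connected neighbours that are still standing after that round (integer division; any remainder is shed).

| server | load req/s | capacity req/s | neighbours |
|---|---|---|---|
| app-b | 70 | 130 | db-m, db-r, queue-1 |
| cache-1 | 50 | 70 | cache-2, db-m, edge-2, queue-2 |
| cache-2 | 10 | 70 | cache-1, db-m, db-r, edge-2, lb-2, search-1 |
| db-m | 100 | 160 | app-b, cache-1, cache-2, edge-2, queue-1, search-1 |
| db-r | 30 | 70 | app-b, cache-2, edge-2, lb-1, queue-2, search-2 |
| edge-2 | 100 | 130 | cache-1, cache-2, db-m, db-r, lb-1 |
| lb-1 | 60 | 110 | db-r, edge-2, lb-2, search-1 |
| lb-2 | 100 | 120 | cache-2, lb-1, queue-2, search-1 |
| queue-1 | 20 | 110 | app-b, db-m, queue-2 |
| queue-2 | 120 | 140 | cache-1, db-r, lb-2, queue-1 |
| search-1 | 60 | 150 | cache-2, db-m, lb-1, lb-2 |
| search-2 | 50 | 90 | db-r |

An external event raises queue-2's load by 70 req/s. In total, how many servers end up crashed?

11

Round 1 — queue-2 at 190 > 140. queue-2 crashes.
  queue-2 sheds 190 req/s to cache-1, db-r, lb-2, queue-1: 47 each (2 lost).
    cache-1: 50+47 = 97 > 70
    db-r: 30+47 = 77 > 70
    lb-2: 100+47 = 147 > 120
    queue-1: 20+47 = 67 ≤ 110
Round 2 — cache-1, db-r, lb-2 crash.
  cache-1 sheds 97 req/s to cache-2, db-m, edge-2: 32 each (1 lost).
    cache-2: 10+32 = 42 ≤ 70
    db-m: 100+32 = 132 ≤ 160
    edge-2: 100+32 = 132 > 130
  db-r sheds 77 req/s to app-b, cache-2, edge-2, lb-1, search-2: 15 each (2 lost).
    app-b: 70+15 = 85 ≤ 130
    cache-2: 42+15 = 57 ≤ 70
    edge-2: 132+15 = 147 > 130
    lb-1: 60+15 = 75 ≤ 110
    search-2: 50+15 = 65 ≤ 90
  lb-2 sheds 147 req/s to cache-2, lb-1, search-1: 49 each.
    cache-2: 57+49 = 106 > 70
    lb-1: 75+49 = 124 > 110
    search-1: 60+49 = 109 ≤ 150
Round 3 — cache-2, edge-2, lb-1 crash.
  cache-2 sheds 106 req/s to db-m, search-1: 53 each.
    db-m: 132+53 = 185 > 160
    search-1: 109+53 = 162 > 150
  edge-2 sheds 147 req/s to db-m: 147 each.
    db-m: 185+147 = 332 > 160
  lb-1 sheds 124 req/s to search-1: 124 each.
    search-1: 162+124 = 286 > 150
Round 4 — db-m, search-1 crash.
  db-m sheds 332 req/s to app-b, queue-1: 166 each.
    app-b: 85+166 = 251 > 130
    queue-1: 67+166 = 233 > 110
  search-1 sheds 286 req/s: no online neighbours, lost.
Round 5 — app-b, queue-1 crash.
  app-b sheds 251 req/s: no online neighbours, lost.
  queue-1 sheds 233 req/s: no online neighbours, lost.
No further crashes.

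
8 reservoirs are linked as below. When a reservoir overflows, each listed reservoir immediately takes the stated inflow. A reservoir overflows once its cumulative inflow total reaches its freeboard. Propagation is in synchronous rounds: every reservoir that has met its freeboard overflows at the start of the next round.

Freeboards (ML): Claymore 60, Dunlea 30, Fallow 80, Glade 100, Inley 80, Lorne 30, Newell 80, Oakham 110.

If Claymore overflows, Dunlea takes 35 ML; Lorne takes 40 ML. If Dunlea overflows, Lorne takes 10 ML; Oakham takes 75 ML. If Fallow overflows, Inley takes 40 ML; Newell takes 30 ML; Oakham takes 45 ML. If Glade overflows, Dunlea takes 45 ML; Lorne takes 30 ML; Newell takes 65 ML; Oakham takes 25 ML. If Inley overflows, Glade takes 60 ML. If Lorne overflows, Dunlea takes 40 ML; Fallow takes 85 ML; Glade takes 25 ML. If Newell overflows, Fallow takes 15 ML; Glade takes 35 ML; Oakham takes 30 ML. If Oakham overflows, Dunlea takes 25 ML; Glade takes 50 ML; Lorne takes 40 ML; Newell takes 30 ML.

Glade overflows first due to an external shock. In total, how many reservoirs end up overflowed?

Round 1 — Glade overflows (initial).
  Dunlea: +45 → 45 ≥ 30
  Lorne: +30 → 30 ≥ 30
  Newell: +65 → 65 < 80
  Oakham: +25 → 25 < 110
Round 2 — Dunlea, Lorne overflow.
  Fallow: +85 → 85 ≥ 80
  Oakham: +75 → 100 < 110
Round 3 — Fallow overflows.
  Inley: +40 → 40 < 80
  Newell: +30 → 95 ≥ 80
  Oakham: +45 → 145 ≥ 110
Round 4 — Newell, Oakham overflow.
No further overflows.

6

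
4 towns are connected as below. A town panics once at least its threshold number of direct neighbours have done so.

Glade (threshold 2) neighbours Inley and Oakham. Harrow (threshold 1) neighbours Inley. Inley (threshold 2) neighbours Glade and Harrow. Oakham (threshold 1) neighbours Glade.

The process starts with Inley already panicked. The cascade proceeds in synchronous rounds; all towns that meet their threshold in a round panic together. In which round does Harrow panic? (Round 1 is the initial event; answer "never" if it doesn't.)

Round 1 — Inley panics (initial).
Round 2 — checking thresholds:
  Glade: 1 of 2 neighbours < 2, holds.
  Harrow: 1 of 1 neighbours ≥ 1, panics.
Round 3 — no new panics; cascade stops.

2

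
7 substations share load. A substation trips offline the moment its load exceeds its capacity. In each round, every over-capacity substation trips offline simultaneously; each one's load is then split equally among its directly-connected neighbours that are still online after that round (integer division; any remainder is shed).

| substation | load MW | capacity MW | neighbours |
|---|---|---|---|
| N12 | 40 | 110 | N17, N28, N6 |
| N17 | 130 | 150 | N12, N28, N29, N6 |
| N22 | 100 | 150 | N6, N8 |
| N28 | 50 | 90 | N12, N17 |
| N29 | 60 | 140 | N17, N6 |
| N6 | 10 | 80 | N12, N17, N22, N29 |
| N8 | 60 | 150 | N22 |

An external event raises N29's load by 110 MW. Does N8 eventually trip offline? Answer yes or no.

no

Round 1 — N29 at 170 > 140. N29 trips offline.
  N29 sheds 170 MW to N17, N6: 85 each.
    N17: 130+85 = 215 > 150
    N6: 10+85 = 95 > 80
Round 2 — N17, N6 trip offline.
  N17 sheds 215 MW to N12, N28: 107 each (1 lost).
    N12: 40+107 = 147 > 110
    N28: 50+107 = 157 > 90
  N6 sheds 95 MW to N12, N22: 47 each (1 lost).
    N12: 147+47 = 194 > 110
    N22: 100+47 = 147 ≤ 150
Round 3 — N12, N28 trip offline.
  N12 sheds 194 MW: no online neighbours, lost.
  N28 sheds 157 MW: no online neighbours, lost.
No further trips.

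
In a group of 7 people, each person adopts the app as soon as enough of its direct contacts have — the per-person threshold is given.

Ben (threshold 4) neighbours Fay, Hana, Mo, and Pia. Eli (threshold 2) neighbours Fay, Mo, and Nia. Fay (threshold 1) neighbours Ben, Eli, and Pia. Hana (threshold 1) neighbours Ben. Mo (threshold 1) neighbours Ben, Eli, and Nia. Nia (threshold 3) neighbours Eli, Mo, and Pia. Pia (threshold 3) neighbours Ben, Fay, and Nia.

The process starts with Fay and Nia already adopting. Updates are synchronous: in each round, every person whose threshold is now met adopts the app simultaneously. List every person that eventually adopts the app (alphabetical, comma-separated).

Eli, Fay, Mo, Nia

Round 1 — Fay, Nia adopt the app (initial).
Round 2 — checking thresholds:
  Ben: 1 of 4 neighbours < 4, below threshold.
  Eli: 2 of 3 neighbours ≥ 2, adopts the app.
  Mo: 1 of 3 neighbours ≥ 1, adopts the app.
  Pia: 2 of 3 neighbours < 3, below threshold.
Round 3 — no new adoptions; cascade stops.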